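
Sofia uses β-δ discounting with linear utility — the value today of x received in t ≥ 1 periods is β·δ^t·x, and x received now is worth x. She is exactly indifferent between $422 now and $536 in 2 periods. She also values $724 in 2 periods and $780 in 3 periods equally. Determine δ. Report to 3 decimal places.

δ ≈ 0.928

Both payoffs in the second observation are in the future, so β drops out: δ^2·724 = δ^3·780 ⇒ δ = 724/780 = 0.92821.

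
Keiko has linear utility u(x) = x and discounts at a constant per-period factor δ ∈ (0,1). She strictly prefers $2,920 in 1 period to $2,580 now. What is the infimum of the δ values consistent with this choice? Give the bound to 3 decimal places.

δ > 0.884

The preference means 2580 < δ·2920.
So δ > 2580/2920 = 0.88356.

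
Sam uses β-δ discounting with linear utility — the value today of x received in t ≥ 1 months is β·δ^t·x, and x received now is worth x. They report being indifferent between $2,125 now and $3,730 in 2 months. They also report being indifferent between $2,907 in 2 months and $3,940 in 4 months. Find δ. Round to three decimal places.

From the later pair, β·δ^2·2907 = β·δ^4·3940; dividing through, δ^2 = 2907/3940 = 0.73782, so δ = 0.85896.

δ ≈ 0.859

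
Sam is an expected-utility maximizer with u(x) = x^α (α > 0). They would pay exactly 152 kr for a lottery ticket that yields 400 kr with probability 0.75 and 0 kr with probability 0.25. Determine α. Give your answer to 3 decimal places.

α ≈ 0.297

The lottery's expected utility is 0.75·u(400) + 0.25·u(0) = 0.75·400^α (since u(0) = 0 for α > 0).
Indifference: 152^α = 0.75·400^α, so (152/400)^α = 0.75.
Taking logs: α·ln(152/400) = ln(0.75), so α = -0.287682 / -0.967584 ≈ 0.297.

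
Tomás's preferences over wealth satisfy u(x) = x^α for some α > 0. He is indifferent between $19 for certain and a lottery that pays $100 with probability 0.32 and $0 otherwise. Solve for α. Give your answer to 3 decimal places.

Since u(0) = 0, the lottery's EU is 0.32·100^α.
Equating: 19^α = 0.32·100^α, i.e. 0.1900^α = 0.32.
Taking logs: α·ln(19/100) = ln(0.32), so α = -1.139434 / -1.660731 ≈ 0.686.

α ≈ 0.686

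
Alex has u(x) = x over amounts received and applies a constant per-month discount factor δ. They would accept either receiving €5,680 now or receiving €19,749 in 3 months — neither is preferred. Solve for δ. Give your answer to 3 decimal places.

Indifference means u(5680) = δ^3 · u(19749), so δ^3 = u(5680)/u(19749).
With u(x) = x: δ^3 = 5680/19749 = 0.28761.
So δ = 0.28761^(1/3) ≈ 0.660.

δ ≈ 0.660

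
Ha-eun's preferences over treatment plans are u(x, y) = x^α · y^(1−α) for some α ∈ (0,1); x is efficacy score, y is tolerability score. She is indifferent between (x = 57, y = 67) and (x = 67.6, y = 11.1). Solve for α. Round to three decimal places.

α ≈ 0.913

Set the two utilities equal: 57^α·67^(1−α) = 67.6^α·11.1^(1−α).
(57/67.6)^α = (11.1/67)^(1−α); take logs: α·ln(57/67.6) = (1−α)·ln(11.1/67), i.e. α·-0.170557 = (1−α)·-1.797748.
With A = -0.170557 and B = -1.797748: α·A = (1−α)·B, so α = B/(A+B) = -1.797748/-1.968305 ≈ 0.913.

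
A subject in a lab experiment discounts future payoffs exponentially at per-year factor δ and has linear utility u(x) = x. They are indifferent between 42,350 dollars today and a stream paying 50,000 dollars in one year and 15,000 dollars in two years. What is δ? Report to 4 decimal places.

The stream is worth 50000δ + 15000δ² today, so 50000δ + 15000δ² = 42350.
That is, 15000δ² + 50000δ − 42350 = 0, a quadratic in δ.
By the quadratic formula (taking the positive root), δ = (−50000 + √5041000000.00) / 30000 ≈ 0.7000.

δ ≈ 0.7000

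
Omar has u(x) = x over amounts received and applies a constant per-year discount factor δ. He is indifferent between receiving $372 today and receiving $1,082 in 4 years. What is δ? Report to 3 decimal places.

δ ≈ 0.766

The payoff in 4 years is discounted by δ^4, so u(372) = δ^4·u(1082) and δ^4 = u(372)/u(1082).
With u(x) = x: δ^4 = 372/1082 = 0.34381.
Taking the 4th root: δ = 0.34381^(1/4) ≈ 0.766.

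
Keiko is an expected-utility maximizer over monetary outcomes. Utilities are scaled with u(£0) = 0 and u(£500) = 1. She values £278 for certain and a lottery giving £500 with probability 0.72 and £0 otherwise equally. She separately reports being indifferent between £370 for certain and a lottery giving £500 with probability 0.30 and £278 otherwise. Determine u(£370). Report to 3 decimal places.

0.804

From the first indifference, u(£278) = 0.72·u(£500) + 0.28·u(£0) = 0.72·1 + 0.28·0 = 0.72.
Chaining: u(£370) = 0.30·1.00 + 0.70·0.72 = 0.8040.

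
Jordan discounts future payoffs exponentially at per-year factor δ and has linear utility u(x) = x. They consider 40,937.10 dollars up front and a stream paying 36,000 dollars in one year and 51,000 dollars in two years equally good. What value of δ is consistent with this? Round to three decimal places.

δ ≈ 0.610

The stream is worth 36000δ + 51000δ² today, so 36000δ + 51000δ² = 40937.10.
Rearranged: 51000δ² + 36000δ − 40937.10 = 0.
By the quadratic formula (taking the positive root), δ = (−36000 + √9647168400.00) / 102000 ≈ 0.610.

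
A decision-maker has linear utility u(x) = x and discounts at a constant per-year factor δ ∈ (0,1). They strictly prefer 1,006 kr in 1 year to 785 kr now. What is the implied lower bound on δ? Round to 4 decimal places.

The preference means 785 < δ·1006.
So δ > 785/1006 = 0.78032.

δ > 0.7803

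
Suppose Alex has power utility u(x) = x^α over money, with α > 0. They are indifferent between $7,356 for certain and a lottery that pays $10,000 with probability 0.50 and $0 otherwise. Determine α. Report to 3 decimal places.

α ≈ 2.257

The lottery's expected utility is 0.50·u(10000) + 0.50·u(0) = 0.50·10000^α (since u(0) = 0 for α > 0).
Indifference: 7356^α = 0.50·10000^α, so (7356/10000)^α = 0.50.
Taking logs: α·ln(7356/10000) = ln(0.50), so α = -0.693147 / -0.307069 ≈ 2.257.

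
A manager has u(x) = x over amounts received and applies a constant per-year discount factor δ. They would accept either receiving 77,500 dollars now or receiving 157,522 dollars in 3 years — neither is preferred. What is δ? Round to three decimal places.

Indifference means u(77500) = δ^3 · u(157522), so δ^3 = u(77500)/u(157522).
With u(x) = x: δ^3 = 77500/157522 = 0.49199.
Hence δ = (0.49199)^(1/3) = 0.78944.

δ ≈ 0.789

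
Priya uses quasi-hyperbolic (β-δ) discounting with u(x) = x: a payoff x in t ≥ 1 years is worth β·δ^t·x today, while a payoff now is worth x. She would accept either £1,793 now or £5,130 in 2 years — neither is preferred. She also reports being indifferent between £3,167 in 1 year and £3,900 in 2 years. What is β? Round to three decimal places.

Both payoffs in the second observation are in the future, so β drops out: δ^1·3167 = δ^2·3900 ⇒ δ = 3167/3900 = 0.81205.
Now use the now-vs-future pair: 1793 = β·δ^2·5130 gives β = 1793/(0.65943·5130) ≈ 0.530.

β ≈ 0.530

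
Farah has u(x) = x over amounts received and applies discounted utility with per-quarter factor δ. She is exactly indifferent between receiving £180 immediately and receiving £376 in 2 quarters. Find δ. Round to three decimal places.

Equating discounted utilities: u(180) = δ^2·u(376) ⇒ δ^2 = u(180)/u(376).
With u(x) = x: δ^2 = 180/376 = 0.47872.
Taking the square root: δ = 0.47872^(1/2) ≈ 0.692.

δ ≈ 0.692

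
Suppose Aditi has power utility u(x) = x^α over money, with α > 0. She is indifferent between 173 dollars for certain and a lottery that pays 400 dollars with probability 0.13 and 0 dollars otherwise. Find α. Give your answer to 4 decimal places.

The lottery's expected utility is 0.13·u(400) + 0.87·u(0) = 0.13·400^α (since u(0) = 0 for α > 0).
Indifference: 173^α = 0.13·400^α, so (173/400)^α = 0.13.
Take logs: α = ln 0.13 / ln(173/400) ≈ 2.434129.

α ≈ 2.4341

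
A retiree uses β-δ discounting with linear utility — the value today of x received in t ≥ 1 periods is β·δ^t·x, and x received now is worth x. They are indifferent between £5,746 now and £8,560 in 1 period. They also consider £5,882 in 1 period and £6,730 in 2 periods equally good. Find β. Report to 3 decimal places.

The second indifference involves only future payoffs, so β cancels: β·δ^1·5882 = β·δ^2·6730, giving δ = 5882/6730 = 0.87400.
The first indifference: 5746 = β·δ·8560, so β = 5746/(δ·8560) = 5746/(0.87400·8560) ≈ 0.768.

β ≈ 0.768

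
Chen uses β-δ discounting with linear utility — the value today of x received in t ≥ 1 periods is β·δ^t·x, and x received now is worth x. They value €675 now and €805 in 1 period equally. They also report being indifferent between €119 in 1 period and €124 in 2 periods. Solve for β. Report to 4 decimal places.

Both payoffs in the second observation are in the future, so β drops out: δ^1·119 = δ^2·124 ⇒ δ = 119/124 = 0.95968.
Now use the now-vs-future pair: 675 = β·δ·805 gives β = 675/(0.95968·805) ≈ 0.8737.

β ≈ 0.8737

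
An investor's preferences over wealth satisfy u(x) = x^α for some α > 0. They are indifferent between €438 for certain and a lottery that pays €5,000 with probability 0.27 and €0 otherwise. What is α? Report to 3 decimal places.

Since u(0) = 0, the lottery's EU is 0.27·5000^α.
Setting u(438) equal to that: 438^α = 0.27·5000^α ⇒ (438/5000)^α = 0.27.
α = ln(0.27) / ln(438/5000) = -1.309333/-2.434974 ≈ 0.538.

α ≈ 0.538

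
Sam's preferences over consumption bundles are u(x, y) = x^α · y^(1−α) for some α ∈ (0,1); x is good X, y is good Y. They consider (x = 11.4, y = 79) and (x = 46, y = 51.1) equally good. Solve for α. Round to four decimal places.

α ≈ 0.2380

The Cobb–Douglas utilities coincide, so 11.4^α·79^(1−α) = 46^α·51.1^(1−α).
Taking logs: α·ln 11.4 + (1−α)·ln 79 = α·ln 46 + (1−α)·ln 51.1, i.e. α·-1.3950280 = (1−α)·-0.4356634.
With A = -1.3950280 and B = -0.4356634: α·A = (1−α)·B, so α = B/(A+B) = -0.4356634/-1.8306914 ≈ 0.2380.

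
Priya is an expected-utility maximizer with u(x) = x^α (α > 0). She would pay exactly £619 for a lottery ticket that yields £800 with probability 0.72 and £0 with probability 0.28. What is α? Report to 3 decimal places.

EU(lottery) = 0.72·800^α + 0.28·0 = 0.72·800^α.
Setting u(619) equal to that: 619^α = 0.72·800^α ⇒ (619/800)^α = 0.72.
α = ln(0.72) / ln(619/800) = -0.328504/-0.256506 ≈ 1.281.

α ≈ 1.281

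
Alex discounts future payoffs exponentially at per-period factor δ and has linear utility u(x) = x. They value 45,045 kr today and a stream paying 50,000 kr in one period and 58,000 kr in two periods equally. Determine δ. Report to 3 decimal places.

Present value of the stream is 50000·δ + 58000·δ². Indifference gives 50000δ + 58000δ² = 45045.
So 58000δ² + 50000δ − 45045 = 0.
By the quadratic formula (taking the positive root), δ = (−50000 + √12950440000.00) / 116000 ≈ 0.550.

δ ≈ 0.550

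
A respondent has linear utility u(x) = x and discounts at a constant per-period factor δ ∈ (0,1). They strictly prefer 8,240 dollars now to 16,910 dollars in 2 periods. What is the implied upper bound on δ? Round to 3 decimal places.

δ < 0.698

Comparing present values: 8240 > δ^2·16910.
Hence δ^2 < 8240/16910 = 0.48729, and x ↦ x^(1/2) is increasing on (0,∞).
δ < (8240/16910)^(1/2) ≈ 0.698.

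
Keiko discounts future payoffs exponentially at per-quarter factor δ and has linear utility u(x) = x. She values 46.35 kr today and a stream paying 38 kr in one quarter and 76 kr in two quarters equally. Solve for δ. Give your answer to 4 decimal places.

Present value of the stream is 38·δ + 76·δ². Indifference gives 38δ + 76δ² = 46.35.
So 76δ² + 38δ − 46.35 = 0.
The positive root is δ = [−38 + √(38² + 4·76·46.35)] / (2·76) = (−38 + 124.637)/152 ≈ 0.5700.

δ ≈ 0.5700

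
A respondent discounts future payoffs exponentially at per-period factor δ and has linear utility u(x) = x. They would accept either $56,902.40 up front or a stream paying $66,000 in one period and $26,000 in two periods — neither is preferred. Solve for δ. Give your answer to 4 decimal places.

Equating present values: 56902.40 = 66000δ + 26000δ².
Rearranged: 26000δ² + 66000δ − 56902.40 = 0.
The positive root is δ = [−66000 + √(66000² + 4·26000·56902.40)] / (2·26000) = (−66000 + 101360.000)/52000 ≈ 0.6800.

δ ≈ 0.6800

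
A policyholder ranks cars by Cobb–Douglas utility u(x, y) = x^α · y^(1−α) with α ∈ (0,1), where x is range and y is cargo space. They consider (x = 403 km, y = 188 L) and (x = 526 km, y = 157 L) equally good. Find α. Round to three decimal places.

α ≈ 0.404

Set the two utilities equal: 403^α·188^(1−α) = 526^α·157^(1−α).
Rearrange to (403/526)^α = (157/188)^(1−α) and take logs: α·-0.266365 = (1−α)·-0.180196.
Thus α·(-0.446561) = -0.180196, so α = -0.180196/-0.446561 ≈ 0.404.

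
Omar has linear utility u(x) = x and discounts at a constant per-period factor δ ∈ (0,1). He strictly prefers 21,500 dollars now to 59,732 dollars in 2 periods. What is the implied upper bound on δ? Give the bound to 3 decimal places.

The preference means 21500 > δ^2·59732.
Dividing by 59732: δ^2 < 0.35994. Both sides are positive, so the square root keeps the direction.
δ < 0.35994^(1/2) = 0.600.

δ < 0.600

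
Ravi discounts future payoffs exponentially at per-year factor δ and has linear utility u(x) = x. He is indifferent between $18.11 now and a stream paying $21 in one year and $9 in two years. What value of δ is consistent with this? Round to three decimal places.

Present value of the stream is 21·δ + 9·δ². Indifference gives 21δ + 9δ² = 18.11.
That is, 9δ² + 21δ − 18.11 = 0, a quadratic in δ.
The positive root is δ = [−21 + √(21² + 4·9·18.11)] / (2·9) = (−21 + 33.060)/18 ≈ 0.670.

δ ≈ 0.670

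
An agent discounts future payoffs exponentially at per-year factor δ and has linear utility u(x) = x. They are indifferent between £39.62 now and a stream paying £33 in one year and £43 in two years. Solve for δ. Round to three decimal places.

δ ≈ 0.650

Present value of the stream is 33·δ + 43·δ². Indifference gives 33δ + 43δ² = 39.62.
That is, 43δ² + 33δ − 39.62 = 0, a quadratic in δ.
The positive root is δ = [−33 + √(33² + 4·43·39.62)] / (2·43) = (−33 + 88.902)/86 ≈ 0.650.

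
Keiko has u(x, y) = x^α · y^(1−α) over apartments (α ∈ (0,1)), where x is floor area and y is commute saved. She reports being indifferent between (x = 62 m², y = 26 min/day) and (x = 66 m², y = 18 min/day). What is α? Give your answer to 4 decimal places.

Set the two utilities equal: 62^α·26^(1−α) = 66^α·18^(1−α).
Rearrange to (62/66)^α = (18/26)^(1−α) and take logs: α·-0.0625204 = (1−α)·-0.3677248.
Thus α·(-0.4302452) = -0.3677248, so α = -0.3677248/-0.4302452 ≈ 0.8547.

α ≈ 0.8547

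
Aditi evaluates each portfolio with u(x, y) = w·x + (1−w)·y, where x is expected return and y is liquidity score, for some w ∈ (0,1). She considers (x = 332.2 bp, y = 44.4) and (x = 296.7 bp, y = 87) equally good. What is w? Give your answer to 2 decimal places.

u(332.2,44.4) = u(296.7,87) means w·332.2 + (1−w)·44.4 = w·296.7 + (1−w)·87.
Rearranging, 35.5·w − 42.6·(1−w) = 0.
The marginal rate of substitution is 42.6/35.5, so w = 42.6/(35.5+42.6) = 0.55.

w = 0.55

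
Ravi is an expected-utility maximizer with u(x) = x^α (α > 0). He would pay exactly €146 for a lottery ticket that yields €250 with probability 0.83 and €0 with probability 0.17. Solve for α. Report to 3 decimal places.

α ≈ 0.346

The lottery's expected utility is 0.83·u(250) + 0.17·u(0) = 0.83·250^α (since u(0) = 0 for α > 0).
Indifference: 146^α = 0.83·250^α, so (146/250)^α = 0.83.
α = ln(0.83) / ln(146/250) = -0.186330/-0.537854 ≈ 0.346.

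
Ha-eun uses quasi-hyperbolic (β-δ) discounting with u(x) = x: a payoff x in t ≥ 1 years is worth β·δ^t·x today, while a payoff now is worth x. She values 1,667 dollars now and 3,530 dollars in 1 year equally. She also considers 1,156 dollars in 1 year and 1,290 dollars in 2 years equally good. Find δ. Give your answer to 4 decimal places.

δ ≈ 0.8961

From the later pair, β·δ^1·1156 = β·δ^2·1290; dividing through, δ = 1156/1290 = 0.89612.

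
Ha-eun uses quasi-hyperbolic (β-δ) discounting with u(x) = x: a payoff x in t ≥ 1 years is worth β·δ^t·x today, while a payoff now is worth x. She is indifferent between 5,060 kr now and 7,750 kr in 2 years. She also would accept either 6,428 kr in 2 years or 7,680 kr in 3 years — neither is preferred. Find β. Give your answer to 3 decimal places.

β ≈ 0.932

The second indifference involves only future payoffs, so β cancels: β·δ^2·6428 = β·δ^3·7680, giving δ = 6428/7680 = 0.83698.
Substituting δ into 5060 = β·δ^2·7750: β = 5060/(5429.139) ≈ 0.932.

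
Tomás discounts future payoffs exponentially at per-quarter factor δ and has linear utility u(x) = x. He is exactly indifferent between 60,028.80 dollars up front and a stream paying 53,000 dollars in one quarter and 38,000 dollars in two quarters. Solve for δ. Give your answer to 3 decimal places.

δ ≈ 0.740

Present value of the stream is 53000·δ + 38000·δ². Indifference gives 53000δ + 38000δ² = 60028.80.
Rearranged: 38000δ² + 53000δ − 60028.80 = 0.
By the quadratic formula (taking the positive root), δ = (−53000 + √11933377600.00) / 76000 ≈ 0.740.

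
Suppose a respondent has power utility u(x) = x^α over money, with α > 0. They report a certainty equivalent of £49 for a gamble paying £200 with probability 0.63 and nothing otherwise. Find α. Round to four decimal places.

α ≈ 0.3285

EU(lottery) = 0.63·200^α + 0.37·0 = 0.63·200^α.
Setting u(49) equal to that: 49^α = 0.63·200^α ⇒ (49/200)^α = 0.63.
Take logs: α = ln 0.63 / ln(49/200) ≈ 0.328501.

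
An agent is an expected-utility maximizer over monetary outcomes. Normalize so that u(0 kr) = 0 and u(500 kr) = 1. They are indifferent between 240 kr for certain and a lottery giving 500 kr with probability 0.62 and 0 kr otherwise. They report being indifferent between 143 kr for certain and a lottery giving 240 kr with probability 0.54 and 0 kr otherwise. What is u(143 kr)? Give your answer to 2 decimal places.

0.33

From the first indifference, u(240 kr) = 0.62·u(500 kr) + 0.38·u(0 kr) = 0.62·1 + 0.38·0 = 0.62.
Chaining: u(143 kr) = 0.54·0.62 + 0.46·0.00 = 0.3348.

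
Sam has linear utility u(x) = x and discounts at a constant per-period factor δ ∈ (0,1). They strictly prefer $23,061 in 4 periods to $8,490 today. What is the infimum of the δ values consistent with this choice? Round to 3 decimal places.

δ > 0.779

Comparing present values: 8490 < δ^4·23061.
Dividing by 23061: δ^4 > 0.36815. Both sides are positive, so the 4th root keeps the direction.
δ > 0.36815^(1/4) = 0.779.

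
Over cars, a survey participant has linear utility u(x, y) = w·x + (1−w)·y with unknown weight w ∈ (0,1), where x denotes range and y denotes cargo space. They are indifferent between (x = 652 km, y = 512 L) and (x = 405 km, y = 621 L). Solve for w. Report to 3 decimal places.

w = 0.306

u(652,512) = u(405,621) means w·652 + (1−w)·512 = w·405 + (1−w)·621.
w·(652−405) = (1−w)·(621−512), i.e. w·247 = (1−w)·109.
The marginal rate of substitution is 109/247, so w = 109/(247+109) = 0.306.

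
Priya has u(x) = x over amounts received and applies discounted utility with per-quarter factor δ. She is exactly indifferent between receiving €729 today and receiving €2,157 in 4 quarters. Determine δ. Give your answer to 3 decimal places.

Equating discounted utilities: u(729) = δ^4·u(2157) ⇒ δ^4 = u(729)/u(2157).
With u(x) = x: δ^4 = 729/2157 = 0.33797.
Hence δ = (0.33797)^(1/4) = 0.76246.

δ ≈ 0.762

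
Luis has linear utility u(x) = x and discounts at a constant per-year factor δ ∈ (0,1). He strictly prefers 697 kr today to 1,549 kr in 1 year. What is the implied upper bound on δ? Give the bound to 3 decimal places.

The preference means 697 > δ·1549.
Dividing through by 1549 gives δ < 0.44997.

δ < 0.450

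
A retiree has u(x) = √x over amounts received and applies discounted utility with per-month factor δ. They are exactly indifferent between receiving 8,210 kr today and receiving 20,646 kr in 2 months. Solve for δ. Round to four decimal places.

δ ≈ 0.7941

Indifference means u(8210) = δ^2 · u(20646), so δ^2 = u(8210)/u(20646).
With u(x) = √x: δ^2 = √8210/√20646 = √(8210/20646) = 0.63060.
Hence δ = (0.63060)^(1/2) = 0.794103.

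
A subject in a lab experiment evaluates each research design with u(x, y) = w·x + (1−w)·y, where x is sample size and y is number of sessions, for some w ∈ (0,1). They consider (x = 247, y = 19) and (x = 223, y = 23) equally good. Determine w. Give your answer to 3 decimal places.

w = 0.143

Equating utilities: w·247 + (1−w)·19 = w·223 + (1−w)·23.
w·(247−223) = (1−w)·(23−19), i.e. w·24 = (1−w)·4.
So w/(1−w) = 4/24 = 0.1667, giving w = 4/(24+4) = 0.143.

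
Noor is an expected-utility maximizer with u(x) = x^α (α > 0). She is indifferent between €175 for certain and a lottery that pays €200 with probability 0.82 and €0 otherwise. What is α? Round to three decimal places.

α ≈ 1.486

EU(lottery) = 0.82·200^α + 0.18·0 = 0.82·200^α.
Equating: 175^α = 0.82·200^α, i.e. 0.8750^α = 0.82.
Take logs: α = ln 0.82 / ln(175/200) ≈ 1.48617.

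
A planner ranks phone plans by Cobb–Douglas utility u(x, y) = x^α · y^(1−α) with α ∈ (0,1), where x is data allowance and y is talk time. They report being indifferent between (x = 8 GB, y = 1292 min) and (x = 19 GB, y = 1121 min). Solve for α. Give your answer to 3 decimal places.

Set the two utilities equal: 8^α·1292^(1−α) = 19^α·1121^(1−α).
Taking logs: α·ln 8 + (1−α)·ln 1292 = α·ln 19 + (1−α)·ln 1121, i.e. α·-0.864997 = (1−α)·-0.141970.
So α/(1−α) = (-0.141970)/(-0.864997) = 0.164128, and α = 0.164128/1.164128 ≈ 0.141.

α ≈ 0.141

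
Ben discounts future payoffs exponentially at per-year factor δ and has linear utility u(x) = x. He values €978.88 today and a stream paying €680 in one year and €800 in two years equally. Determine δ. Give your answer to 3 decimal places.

δ ≈ 0.760

The stream is worth 680δ + 800δ² today, so 680δ + 800δ² = 978.88.
That is, 800δ² + 680δ − 978.88 = 0, a quadratic in δ.
δ = (−680 + √(680² + 4·800·978.88)) / (2·800) = (−680 + √3594816.00) / 1600 ≈ 0.760.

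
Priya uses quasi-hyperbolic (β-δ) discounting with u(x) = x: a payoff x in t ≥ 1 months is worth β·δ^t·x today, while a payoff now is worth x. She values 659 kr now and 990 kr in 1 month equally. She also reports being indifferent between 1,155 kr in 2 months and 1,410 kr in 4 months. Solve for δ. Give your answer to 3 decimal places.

δ ≈ 0.905

From the later pair, β·δ^2·1155 = β·δ^4·1410; dividing through, δ^2 = 1155/1410 = 0.81915, so δ = 0.90507.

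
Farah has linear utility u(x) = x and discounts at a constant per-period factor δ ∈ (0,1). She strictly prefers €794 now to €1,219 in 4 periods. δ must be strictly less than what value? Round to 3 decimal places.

Under u(x) = x this choice says 794 > δ^4·1219.
Dividing by 1219: δ^4 < 0.65135. Both sides are positive, so the 4th root keeps the direction.
δ < 0.65135^(1/4) = 0.898.

δ < 0.898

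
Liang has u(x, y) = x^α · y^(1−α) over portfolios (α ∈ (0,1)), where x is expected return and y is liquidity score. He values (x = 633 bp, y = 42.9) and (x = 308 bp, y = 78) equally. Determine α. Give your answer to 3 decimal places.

Set the two utilities equal: 633^α·42.9^(1−α) = 308^α·78^(1−α).
Taking logs: α·ln 633 + (1−α)·ln 42.9 = α·ln 308 + (1−α)·ln 78, i.e. α·0.720371 = (1−α)·0.597837.
Thus α·(1.318208) = 0.597837, so α = 0.597837/1.318208 ≈ 0.454.

α ≈ 0.454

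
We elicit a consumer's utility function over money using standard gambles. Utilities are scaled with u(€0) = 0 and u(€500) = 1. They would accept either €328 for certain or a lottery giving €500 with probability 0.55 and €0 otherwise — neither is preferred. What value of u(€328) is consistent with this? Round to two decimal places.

By the standard-gamble method, u(€328) is just the indifference probability on the best outcome: 0.55.

0.55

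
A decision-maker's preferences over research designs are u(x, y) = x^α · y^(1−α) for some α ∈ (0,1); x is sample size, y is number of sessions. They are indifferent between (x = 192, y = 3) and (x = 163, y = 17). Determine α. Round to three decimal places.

Indifference: 192^α · 3^(1−α) = 163^α · 17^(1−α).
Taking logs: α·ln 192 + (1−α)·ln 3 = α·ln 163 + (1−α)·ln 17, i.e. α·0.163745 = (1−α)·1.734601.
Thus α·(1.898346) = 1.734601, so α = 1.734601/1.898346 ≈ 0.914.

α ≈ 0.914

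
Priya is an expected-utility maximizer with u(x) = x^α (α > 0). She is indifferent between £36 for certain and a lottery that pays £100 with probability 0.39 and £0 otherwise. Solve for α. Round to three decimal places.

EU(lottery) = 0.39·100^α + 0.61·0 = 0.39·100^α.
Equating: 36^α = 0.39·100^α, i.e. 0.3600^α = 0.39.
Take logs: α = ln 0.39 / ln(36/100) ≈ 0.92165.

α ≈ 0.922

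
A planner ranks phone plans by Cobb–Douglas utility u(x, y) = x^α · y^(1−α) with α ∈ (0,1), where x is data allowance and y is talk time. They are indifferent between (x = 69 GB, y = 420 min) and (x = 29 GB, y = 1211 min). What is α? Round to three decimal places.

α ≈ 0.550

The Cobb–Douglas utilities coincide, so 69^α·420^(1−α) = 29^α·1211^(1−α).
(69/29)^α = (1211/420)^(1−α); take logs: α·ln(69/29) = (1−α)·ln(1211/420), i.e. α·0.866811 = (1−α)·1.058947.
Thus α·(1.925758) = 1.058947, so α = 1.058947/1.925758 ≈ 0.550.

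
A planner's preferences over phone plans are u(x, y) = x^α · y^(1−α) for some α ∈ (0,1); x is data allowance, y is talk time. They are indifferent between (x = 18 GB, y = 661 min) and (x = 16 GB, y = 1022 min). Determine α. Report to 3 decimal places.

α ≈ 0.787

Set the two utilities equal: 18^α·661^(1−α) = 16^α·1022^(1−α).
Rearrange to (18/16)^α = (1022/661)^(1−α) and take logs: α·0.117783 = (1−α)·0.435763.
Thus α·(0.553546) = 0.435763, so α = 0.435763/0.553546 ≈ 0.787.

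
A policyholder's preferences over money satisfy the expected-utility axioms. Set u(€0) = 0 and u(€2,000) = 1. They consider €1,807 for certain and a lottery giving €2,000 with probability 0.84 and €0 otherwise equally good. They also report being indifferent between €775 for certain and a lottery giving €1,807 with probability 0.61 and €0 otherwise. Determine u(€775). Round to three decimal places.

First, u(€1,807) = 0.84·u(€2,000) + 0.16·u(€0) = 0.84.
The second indifference gives u(€775) = 0.61·u(€1,807) + 0.39·u(€0) = 0.61·0.84 + 0.39·0.00 = 0.5124.

0.512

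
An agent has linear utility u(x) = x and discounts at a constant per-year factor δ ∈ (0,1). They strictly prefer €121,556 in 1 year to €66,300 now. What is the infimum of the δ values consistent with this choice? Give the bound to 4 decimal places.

δ > 0.5454

Comparing present values: 66300 < δ·121556.
Dividing through by 121556 gives δ > 0.54543.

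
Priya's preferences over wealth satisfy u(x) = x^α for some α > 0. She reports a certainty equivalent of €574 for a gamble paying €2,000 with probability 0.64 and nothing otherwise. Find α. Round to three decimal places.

α ≈ 0.358

The lottery's expected utility is 0.64·u(2000) + 0.36·u(0) = 0.64·2000^α (since u(0) = 0 for α > 0).
Indifference: 574^α = 0.64·2000^α, so (574/2000)^α = 0.64.
Taking logs: α·ln(574/2000) = ln(0.64), so α = -0.446287 / -1.248273 ≈ 0.358.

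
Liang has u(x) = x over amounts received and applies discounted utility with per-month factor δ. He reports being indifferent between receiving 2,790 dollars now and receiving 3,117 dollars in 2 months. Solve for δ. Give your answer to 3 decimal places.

Equating discounted utilities: u(2790) = δ^2·u(3117) ⇒ δ^2 = u(2790)/u(3117).
With u(x) = x: δ^2 = 2790/3117 = 0.89509.
So δ = 0.89509^(1/2) ≈ 0.946.

δ ≈ 0.946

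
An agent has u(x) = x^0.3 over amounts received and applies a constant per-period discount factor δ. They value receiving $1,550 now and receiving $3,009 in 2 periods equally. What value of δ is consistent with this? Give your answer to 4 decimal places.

The payoff in 2 periods is discounted by δ^2, so u(1550) = δ^2·u(3009) and δ^2 = u(1550)/u(3009).
With u(x) = x^0.3: δ^2 = 1550^0.3/3009^0.3 = (1550/3009)^0.3 = 0.81955.
Taking the square root: δ = 0.81955^(1/2) ≈ 0.9053.

δ ≈ 0.9053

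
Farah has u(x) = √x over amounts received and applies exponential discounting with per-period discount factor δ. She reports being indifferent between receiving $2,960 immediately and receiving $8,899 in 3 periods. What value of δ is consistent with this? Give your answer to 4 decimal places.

The payoff in 3 periods is discounted by δ^3, so u(2960) = δ^3·u(8899) and δ^3 = u(2960)/u(8899).
Since u(x) = √x, δ^3 = √(2960/8899) = 0.57673.
Hence δ = (0.57673)^(1/3) = 0.832387.

δ ≈ 0.8324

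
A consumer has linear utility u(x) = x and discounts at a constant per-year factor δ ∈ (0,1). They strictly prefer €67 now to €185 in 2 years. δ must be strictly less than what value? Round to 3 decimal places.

Comparing present values: 67 > δ^2·185.
Dividing by 185: δ^2 < 0.36216. Both sides are positive, so the square root keeps the direction.
δ < (67/185)^(1/2) ≈ 0.602.

δ < 0.602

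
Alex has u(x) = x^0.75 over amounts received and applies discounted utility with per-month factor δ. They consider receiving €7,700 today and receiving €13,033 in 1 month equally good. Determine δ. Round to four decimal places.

δ ≈ 0.6739

The payoff in 1 month is discounted by δ, so u(7700) = δ·u(13033) and δ = u(7700)/u(13033).
Since u(x) = x^0.75, δ = (7700/13033)^0.75 = 0.59081^0.75 = 0.67388.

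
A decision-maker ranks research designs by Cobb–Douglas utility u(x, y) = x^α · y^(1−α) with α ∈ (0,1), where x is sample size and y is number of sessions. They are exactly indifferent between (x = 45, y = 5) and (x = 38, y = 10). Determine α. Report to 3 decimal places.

The Cobb–Douglas utilities coincide, so 45^α·5^(1−α) = 38^α·10^(1−α).
Taking logs: α·ln 45 + (1−α)·ln 5 = α·ln 38 + (1−α)·ln 10, i.e. α·0.169076 = (1−α)·0.693147.
With A = 0.169076 and B = 0.693147: α·A = (1−α)·B, so α = B/(A+B) = 0.693147/0.862223 ≈ 0.804.

α ≈ 0.804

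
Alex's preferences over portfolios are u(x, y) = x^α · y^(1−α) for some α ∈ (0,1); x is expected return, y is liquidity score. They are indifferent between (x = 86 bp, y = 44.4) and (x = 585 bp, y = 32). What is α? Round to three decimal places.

The Cobb–Douglas utilities coincide, so 86^α·44.4^(1−α) = 585^α·32^(1−α).
(86/585)^α = (32/44.4)^(1−α); take logs: α·ln(86/585) = (1−α)·ln(32/44.4), i.e. α·-1.917265 = (1−α)·-0.327504.
With A = -1.917265 and B = -0.327504: α·A = (1−α)·B, so α = B/(A+B) = -0.327504/-2.244769 ≈ 0.146.

α ≈ 0.146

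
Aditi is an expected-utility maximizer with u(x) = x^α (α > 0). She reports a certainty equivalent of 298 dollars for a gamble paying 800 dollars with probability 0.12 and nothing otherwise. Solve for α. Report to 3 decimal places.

EU(lottery) = 0.12·800^α + 0.88·0 = 0.12·800^α.
Indifference: 298^α = 0.12·800^α, so (298/800)^α = 0.12.
Taking logs: α·ln(298/800) = ln(0.12), so α = -2.120264 / -0.987518 ≈ 2.147.

α ≈ 2.147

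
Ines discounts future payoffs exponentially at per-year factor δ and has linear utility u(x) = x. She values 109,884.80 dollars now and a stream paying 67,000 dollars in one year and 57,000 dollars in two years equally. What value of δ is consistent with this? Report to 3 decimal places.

δ ≈ 0.920

The stream is worth 67000δ + 57000δ² today, so 67000δ + 57000δ² = 109884.80.
So 57000δ² + 67000δ − 109884.80 = 0.
The positive root is δ = [−67000 + √(67000² + 4·57000·109884.80)] / (2·57000) = (−67000 + 171880.000)/114000 ≈ 0.920.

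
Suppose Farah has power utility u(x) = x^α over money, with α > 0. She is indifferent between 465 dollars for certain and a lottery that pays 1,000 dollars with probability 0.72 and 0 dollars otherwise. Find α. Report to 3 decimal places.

α ≈ 0.429

EU(lottery) = 0.72·1000^α + 0.28·0 = 0.72·1000^α.
Indifference: 465^α = 0.72·1000^α, so (465/1000)^α = 0.72.
Take logs: α = ln 0.72 / ln(465/1000) ≈ 0.42901.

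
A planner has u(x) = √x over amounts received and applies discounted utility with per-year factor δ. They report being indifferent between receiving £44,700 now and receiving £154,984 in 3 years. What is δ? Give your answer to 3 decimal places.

δ ≈ 0.813

The payoff in 3 years is discounted by δ^3, so u(44700) = δ^3·u(154984) and δ^3 = u(44700)/u(154984).
Since u(x) = √x, δ^3 = √(44700/154984) = 0.53704.
So δ = 0.53704^(1/3) ≈ 0.813.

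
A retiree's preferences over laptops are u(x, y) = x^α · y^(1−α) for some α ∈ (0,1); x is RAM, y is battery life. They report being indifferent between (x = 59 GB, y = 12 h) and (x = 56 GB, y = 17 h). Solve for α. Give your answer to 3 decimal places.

α ≈ 0.870

The Cobb–Douglas utilities coincide, so 59^α·12^(1−α) = 56^α·17^(1−α).
Taking logs: α·ln 59 + (1−α)·ln 12 = α·ln 56 + (1−α)·ln 17, i.e. α·0.052186 = (1−α)·0.348307.
So α/(1−α) = (0.348307)/(0.052186) = 6.674338, and α = 6.674338/7.674338 ≈ 0.870.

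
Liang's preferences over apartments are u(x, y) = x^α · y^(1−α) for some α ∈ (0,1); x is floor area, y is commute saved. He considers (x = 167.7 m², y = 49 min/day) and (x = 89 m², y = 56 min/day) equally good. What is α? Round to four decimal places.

Indifference: 167.7^α · 49^(1−α) = 89^α · 56^(1−α).
Rearrange to (167.7/89)^α = (56/49)^(1−α) and take logs: α·0.6335403 = (1−α)·0.1335314.
So α/(1−α) = (0.1335314)/(0.6335403) = 0.2107702, and α = 0.2107702/1.2107702 ≈ 0.1741.

α ≈ 0.1741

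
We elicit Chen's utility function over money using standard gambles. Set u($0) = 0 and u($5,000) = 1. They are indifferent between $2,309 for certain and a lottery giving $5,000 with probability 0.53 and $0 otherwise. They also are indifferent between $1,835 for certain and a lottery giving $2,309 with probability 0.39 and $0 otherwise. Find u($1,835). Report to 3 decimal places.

0.207

First, u($2,309) = 0.53·u($5,000) + 0.47·u($0) = 0.53.
Then u($1,835) = 0.39·u($2,309) + 0.61·u($0) = 0.39·0.53 + 0.61·0.00 = 0.2067.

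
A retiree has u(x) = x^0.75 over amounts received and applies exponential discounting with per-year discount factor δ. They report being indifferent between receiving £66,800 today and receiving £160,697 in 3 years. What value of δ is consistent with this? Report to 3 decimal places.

δ ≈ 0.803

Equating discounted utilities: u(66800) = δ^3·u(160697) ⇒ δ^3 = u(66800)/u(160697).
Since u(x) = x^0.75, δ^3 = (66800/160697)^0.75 = 0.41569^0.75 = 0.51770.
Taking the cube root: δ = 0.51770^(1/3) ≈ 0.803.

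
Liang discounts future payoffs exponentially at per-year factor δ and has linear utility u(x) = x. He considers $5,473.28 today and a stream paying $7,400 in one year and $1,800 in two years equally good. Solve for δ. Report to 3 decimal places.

δ ≈ 0.640

The stream is worth 7400δ + 1800δ² today, so 7400δ + 1800δ² = 5473.28.
Rearranged: 1800δ² + 7400δ − 5473.28 = 0.
By the quadratic formula (taking the positive root), δ = (−7400 + √94167616.00) / 3600 ≈ 0.640.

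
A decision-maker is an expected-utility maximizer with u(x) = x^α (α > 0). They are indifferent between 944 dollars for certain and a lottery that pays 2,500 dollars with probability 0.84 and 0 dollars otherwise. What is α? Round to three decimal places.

α ≈ 0.179

EU(lottery) = 0.84·2500^α + 0.16·0 = 0.84·2500^α.
Indifference: 944^α = 0.84·2500^α, so (944/2500)^α = 0.84.
α = ln(0.84) / ln(944/2500) = -0.174353/-0.973920 ≈ 0.179.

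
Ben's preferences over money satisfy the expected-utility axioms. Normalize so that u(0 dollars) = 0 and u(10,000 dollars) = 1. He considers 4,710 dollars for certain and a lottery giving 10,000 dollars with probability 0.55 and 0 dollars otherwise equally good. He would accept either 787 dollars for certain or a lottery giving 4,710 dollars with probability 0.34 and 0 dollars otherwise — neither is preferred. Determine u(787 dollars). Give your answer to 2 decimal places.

0.19

From the first indifference, u(4,710 dollars) = 0.55·u(10,000 dollars) + 0.45·u(0 dollars) = 0.55·1 + 0.45·0 = 0.55.
The second indifference gives u(787 dollars) = 0.34·u(4,710 dollars) + 0.66·u(0 dollars) = 0.34·0.55 + 0.66·0.00 = 0.1870.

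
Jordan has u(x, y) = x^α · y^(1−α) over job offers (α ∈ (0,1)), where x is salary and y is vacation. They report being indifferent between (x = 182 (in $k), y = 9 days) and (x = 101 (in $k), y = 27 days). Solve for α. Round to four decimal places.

The Cobb–Douglas utilities coincide, so 182^α·9^(1−α) = 101^α·27^(1−α).
Taking logs: α·ln 182 + (1−α)·ln 9 = α·ln 101 + (1−α)·ln 27, i.e. α·0.5888862 = (1−α)·1.0986123.
So α/(1−α) = (1.0986123)/(0.5888862) = 1.8655766, and α = 1.8655766/2.8655766 ≈ 0.6510.

α ≈ 0.6510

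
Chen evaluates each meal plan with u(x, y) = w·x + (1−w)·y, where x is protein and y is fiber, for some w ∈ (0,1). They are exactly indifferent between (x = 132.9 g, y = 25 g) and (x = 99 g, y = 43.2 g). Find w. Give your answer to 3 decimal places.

w = 0.349

Equating utilities: w·132.9 + (1−w)·25 = w·99 + (1−w)·43.2.
w·(132.9−99) = (1−w)·(43.2−25), i.e. w·33.9 = (1−w)·18.2.
So w/(1−w) = 18.2/33.9 = 0.5369, giving w = 18.2/(33.9+18.2) = 0.349.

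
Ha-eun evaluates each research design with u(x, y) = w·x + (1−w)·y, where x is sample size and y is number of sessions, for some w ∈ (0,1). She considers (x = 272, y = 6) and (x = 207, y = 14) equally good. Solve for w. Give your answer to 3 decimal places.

w = 0.110

Equating utilities: w·272 + (1−w)·6 = w·207 + (1−w)·14.
Rearranging, 65·w − 8·(1−w) = 0.
The marginal rate of substitution is 8/65, so w = 8/(65+8) = 0.110.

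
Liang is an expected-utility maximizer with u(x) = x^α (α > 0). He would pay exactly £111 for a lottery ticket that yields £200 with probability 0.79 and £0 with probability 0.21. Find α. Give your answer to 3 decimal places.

α ≈ 0.400

EU(lottery) = 0.79·200^α + 0.21·0 = 0.79·200^α.
Equating: 111^α = 0.79·200^α, i.e. 0.5550^α = 0.79.
Take logs: α = ln 0.79 / ln(111/200) ≈ 0.40035.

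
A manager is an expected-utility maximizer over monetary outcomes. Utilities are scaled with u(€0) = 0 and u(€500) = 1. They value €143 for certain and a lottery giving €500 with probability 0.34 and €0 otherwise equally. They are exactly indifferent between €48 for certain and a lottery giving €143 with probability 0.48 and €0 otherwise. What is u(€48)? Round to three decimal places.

From the first indifference, u(€143) = 0.34·u(€500) + 0.66·u(€0) = 0.34·1 + 0.66·0 = 0.34.
Chaining: u(€48) = 0.48·0.34 + 0.52·0.00 = 0.1632.

0.163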